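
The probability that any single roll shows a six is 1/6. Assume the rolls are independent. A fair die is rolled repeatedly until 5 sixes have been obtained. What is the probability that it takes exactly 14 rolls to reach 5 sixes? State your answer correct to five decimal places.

Y = trial on which the fifth success occurs; negative binomial, r=5, p=0.166667.
P(Y=14) = C(13,4) · p^5 · (1−p)^9
= 715 · 0.0001286 · 0.19381 = 0.0178204

0.01782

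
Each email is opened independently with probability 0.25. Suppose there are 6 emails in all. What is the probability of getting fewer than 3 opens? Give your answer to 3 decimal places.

0.831

X ~ Binomial(6, 0.25); P(X ≤ 2) = Σ C(6,k) p^k (1−p)^(6−k) over k:
  k=0: C(6,0)·0.25^0·0.75^6 = 0.17798
  k=1: C(6,1)·0.25^1·0.75^5 = 0.35596
  k=2: C(6,2)·0.25^2·0.75^4 = 0.29663
Total = 0.83057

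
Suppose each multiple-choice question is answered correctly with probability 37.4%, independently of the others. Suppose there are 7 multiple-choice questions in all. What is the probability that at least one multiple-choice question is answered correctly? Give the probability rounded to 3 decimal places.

P(at least one) = 1 − P(none) = 1 − (1 − 0.374)^7
= 1 − 0.03767 = 0.96233

0.962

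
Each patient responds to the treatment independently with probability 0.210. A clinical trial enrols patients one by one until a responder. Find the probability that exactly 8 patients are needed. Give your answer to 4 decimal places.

Geometric (trials to first success), p = 0.21.
P(Y = 8) = (1−p)^7 · p = 0.19204 · 0.21 = 0.040328

0.0403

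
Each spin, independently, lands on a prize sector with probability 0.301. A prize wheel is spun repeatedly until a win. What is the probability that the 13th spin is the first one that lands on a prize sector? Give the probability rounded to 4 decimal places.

Geometric (trials to first success), p = 0.301.
P(Y = 13) = (1−p)^12 · p = 0.013606 · 0.301 = 0.004095

0.0041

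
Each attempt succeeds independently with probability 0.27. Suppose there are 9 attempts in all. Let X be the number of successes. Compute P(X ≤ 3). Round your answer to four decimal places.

0.7950

X ~ Binomial(9, 0.27); P(X ≤ 3) = Σ C(9,k) p^k (1−p)^(9−k) over k:
  k=0: C(9,0)·0.27^0·0.73^9 = 0.058872
  k=1: C(9,1)·0.27^1·0.73^8 = 0.195970
  k=2: C(9,2)·0.27^2·0.73^7 = 0.289928
  k=3: C(9,3)·0.27^3·0.73^6 = 0.250212
Total = 0.794981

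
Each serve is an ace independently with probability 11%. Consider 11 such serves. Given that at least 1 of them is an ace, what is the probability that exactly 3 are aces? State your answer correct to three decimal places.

X ~ Binomial(11, 0.11). Want P(X=3 | X≥1) = P(X=3) / P(X≥1).
P(X=3) = C(11,3)·0.11^3·0.89^8 = 0.08645
P(X≥1) = 1 − 0.27752 = 0.72248
Ratio = 0.08645 / 0.72248 = 0.11966

0.120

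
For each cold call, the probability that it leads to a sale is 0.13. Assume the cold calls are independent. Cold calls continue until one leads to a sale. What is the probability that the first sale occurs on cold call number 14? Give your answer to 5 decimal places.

Geometric (trials to first success), p = 0.13.
P(Y = 14) = (1−p)^13 · p = 0.16359 · 0.13 = 0.0212664

0.02127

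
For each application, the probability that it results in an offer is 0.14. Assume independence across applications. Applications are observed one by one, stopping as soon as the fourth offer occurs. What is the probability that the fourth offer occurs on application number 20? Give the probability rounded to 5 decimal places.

0.03333

Y = trial on which the fourth success occurs; negative binomial, r=4, p=0.14.
P(Y=20) = C(19,3) · p^4 · (1−p)^16
= 969 · 0.00038416 · 0.089531 = 0.0333281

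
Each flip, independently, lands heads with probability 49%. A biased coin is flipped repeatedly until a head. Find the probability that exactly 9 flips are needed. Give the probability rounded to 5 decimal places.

Geometric (trials to first success), p = 0.49.
P(Y = 9) = (1−p)^8 · p = 0.0045768 · 0.49 = 0.0022426

0.00224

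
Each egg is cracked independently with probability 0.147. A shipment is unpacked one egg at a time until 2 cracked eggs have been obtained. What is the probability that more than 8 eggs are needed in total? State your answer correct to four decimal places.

0.6667

Needing more than 8 eggs ⇔ fewer than 2 successes in the first 8. With X ~ Binomial(8, 0.147), P(Y > 8) = P(X ≤ 1).
  k=0: C(8,0)·0.147^0·0.853^8 = 0.280280
  k=1: C(8,1)·0.147^1·0.853^7 = 0.386412
P(X ≤ 1) = 0.666692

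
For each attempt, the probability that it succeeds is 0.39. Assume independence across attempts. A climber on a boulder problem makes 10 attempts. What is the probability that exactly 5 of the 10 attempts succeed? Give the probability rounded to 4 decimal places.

X ~ Binomial(n=10, p=0.39).
P(X=5) = C(10,5) · p^5 · (1−p)^5
= 252 · 0.0090224 · 0.08446 = 0.192032

0.1920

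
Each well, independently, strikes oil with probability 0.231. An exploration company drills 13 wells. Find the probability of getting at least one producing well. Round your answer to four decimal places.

0.9671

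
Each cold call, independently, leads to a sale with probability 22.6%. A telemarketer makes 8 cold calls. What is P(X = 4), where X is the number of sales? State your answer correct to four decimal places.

X ~ Binomial(n=8, p=0.226).
P(X=4) = C(8,4) · p^4 · (1−p)^4
= 70 · 0.0026088 · 0.35889 = 0.065538

0.0655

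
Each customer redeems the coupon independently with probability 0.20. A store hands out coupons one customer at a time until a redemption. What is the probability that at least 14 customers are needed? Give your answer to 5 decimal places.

0.05498

Y = number of customers to the first success; geometric, p = 0.20.
P(Y > 13) = P(first 13 all fail) = (1−p)^13 = 0.0549756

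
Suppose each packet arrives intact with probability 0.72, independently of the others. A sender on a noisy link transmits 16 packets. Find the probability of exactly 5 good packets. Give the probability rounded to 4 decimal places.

X ~ Binomial(n=16, p=0.72).
P(X=5) = C(16,5) · p^5 · (1−p)^11
= 4368 · 0.19349 · 8.2935e-07 = 0.000701

0.0007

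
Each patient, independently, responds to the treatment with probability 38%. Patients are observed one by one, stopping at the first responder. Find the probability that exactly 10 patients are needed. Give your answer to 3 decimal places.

0.005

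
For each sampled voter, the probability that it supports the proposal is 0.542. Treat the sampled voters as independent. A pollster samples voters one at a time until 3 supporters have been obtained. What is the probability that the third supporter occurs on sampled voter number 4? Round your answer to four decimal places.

Y = trial on which the third success occurs; negative binomial, r=3, p=0.542.
P(Y=4) = C(3,2) · p^3 · (1−p)^1
= 3 · 0.15922 · 0.458 = 0.218768

0.2188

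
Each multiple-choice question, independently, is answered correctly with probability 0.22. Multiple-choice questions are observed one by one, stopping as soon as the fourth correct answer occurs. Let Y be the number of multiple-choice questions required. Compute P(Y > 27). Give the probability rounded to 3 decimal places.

0.125

Needing more than 27 multiple-choice questions ⇔ fewer than 4 successes in the first 27. With X ~ Binomial(27, 0.22), P(Y > 27) = P(X ≤ 3).
  k=0: C(27,0)·0.22^0·0.78^27 = 0.00122
  k=1: C(27,1)·0.22^1·0.78^26 = 0.00929
  k=2: C(27,2)·0.22^2·0.78^25 = 0.03408
  k=3: C(27,3)·0.22^3·0.78^24 = 0.08011
P(X ≤ 3) = 0.12470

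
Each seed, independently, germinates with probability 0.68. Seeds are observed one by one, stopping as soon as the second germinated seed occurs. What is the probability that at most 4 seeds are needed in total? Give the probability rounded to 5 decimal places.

0.90039

Finishing within 4 seeds ⇔ at least 2 successes in the first 4. With X ~ Binomial(4, 0.68), P(Y ≤ 4) = 1 − P(X ≤ 1).
  k=0: C(4,0)·0.68^0·0.32^4 = 0.0104858
  k=1: C(4,1)·0.68^1·0.32^3 = 0.0891290
1 − 0.0996147 = 0.9003853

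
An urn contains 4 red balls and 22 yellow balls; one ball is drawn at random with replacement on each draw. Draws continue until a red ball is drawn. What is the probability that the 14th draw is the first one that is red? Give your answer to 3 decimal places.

0.018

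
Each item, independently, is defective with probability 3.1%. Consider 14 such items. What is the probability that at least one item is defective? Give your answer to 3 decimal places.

P(at least one) = 1 − P(none) = 1 − (1 − 0.031)^14
= 1 − 0.64348 = 0.35652

0.357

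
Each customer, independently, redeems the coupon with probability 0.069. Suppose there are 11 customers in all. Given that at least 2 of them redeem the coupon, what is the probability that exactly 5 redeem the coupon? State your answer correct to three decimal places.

X ~ Binomial(11, 0.069). Want P(X=5 | X≥2) = P(X=5) / P(X≥2).
P(X=5) = C(11,5)·0.069^5·0.931^6 = 0.00047
P(X≥2) = 1 − 0.45546 − 0.37131 = 0.17323
Ratio = 0.00047 / 0.17323 = 0.00272

0.003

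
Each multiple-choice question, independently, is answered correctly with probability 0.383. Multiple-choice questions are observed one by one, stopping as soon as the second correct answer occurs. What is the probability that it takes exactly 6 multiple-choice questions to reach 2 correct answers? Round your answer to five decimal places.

Y = trial on which the second success occurs; negative binomial, r=2, p=0.383.
P(Y=6) = C(5,1) · p^2 · (1−p)^4
= 5 · 0.14669 · 0.14492 = 0.1062939

0.10629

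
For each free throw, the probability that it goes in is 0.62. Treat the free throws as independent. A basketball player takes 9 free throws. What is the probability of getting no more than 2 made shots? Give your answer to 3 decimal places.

0.018

X ~ Binomial(9, 0.62); P(X ≤ 2) = Σ C(9,k) p^k (1−p)^(9−k) over k:
  k=0: C(9,0)·0.62^0·0.38^9 = 0.00017
  k=1: C(9,1)·0.62^1·0.38^8 = 0.00243
  k=2: C(9,2)·0.62^2·0.38^7 = 0.01583
Total = 0.01842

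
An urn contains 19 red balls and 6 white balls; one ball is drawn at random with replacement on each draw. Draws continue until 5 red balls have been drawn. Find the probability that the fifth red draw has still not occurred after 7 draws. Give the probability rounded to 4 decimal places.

Needing more than 7 draws ⇔ fewer than 5 successes in the first 7. With X ~ Binomial(7, 0.76), P(Y > 7) = P(X ≤ 4).
  k=0: C(7,0)·0.76^0·0.24^7 = 0.000046
  k=1: C(7,1)·0.76^1·0.24^6 = 0.001017
  k=2: C(7,2)·0.76^2·0.24^5 = 0.009658
  k=3: C(7,3)·0.76^3·0.24^4 = 0.050975
  k=4: C(7,4)·0.76^4·0.24^3 = 0.161420
P(X ≤ 4) = 0.223115

0.2231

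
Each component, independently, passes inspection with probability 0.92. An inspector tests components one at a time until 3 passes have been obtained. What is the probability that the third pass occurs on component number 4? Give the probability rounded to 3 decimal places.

Y = trial on which the third success occurs; negative binomial, r=3, p=0.92.
P(Y=4) = C(3,2) · p^3 · (1−p)^1
= 3 · 0.77869 · 0.08 = 0.18689

0.187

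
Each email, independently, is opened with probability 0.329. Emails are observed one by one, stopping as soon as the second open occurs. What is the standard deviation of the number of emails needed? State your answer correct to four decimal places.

3.5211

Y = total emails until the second success; negative binomial with r=2, p=0.329.
SD(Y) = √[r(1−p)/p²] = √(12.398259) = 3.521116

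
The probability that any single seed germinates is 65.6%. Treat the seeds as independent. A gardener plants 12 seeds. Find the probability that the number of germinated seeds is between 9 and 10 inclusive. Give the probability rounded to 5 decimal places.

0.31675

X ~ Binomial(12, 0.656); P(9 ≤ X ≤ 10) = Σ C(12,k) p^k (1−p)^(12−k) over k:
  k=9: C(12,9)·0.656^9·0.344^3 = 0.2014803
  k=10: C(12,10)·0.656^10·0.344^2 = 0.1152655
Total = 0.3167458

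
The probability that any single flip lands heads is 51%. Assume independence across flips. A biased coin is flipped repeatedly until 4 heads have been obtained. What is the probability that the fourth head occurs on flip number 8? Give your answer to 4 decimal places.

0.1365

Y = trial on which the fourth success occurs; negative binomial, r=4, p=0.51.
P(Y=8) = C(7,3) · p^4 · (1−p)^4
= 35 · 0.067652 · 0.057648 = 0.136500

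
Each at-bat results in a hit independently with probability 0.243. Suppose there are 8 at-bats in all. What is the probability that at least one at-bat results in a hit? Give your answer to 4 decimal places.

0.8922

P(at least one) = 1 − P(none) = 1 − (1 − 0.243)^8
= 1 − 0.107837 = 0.892163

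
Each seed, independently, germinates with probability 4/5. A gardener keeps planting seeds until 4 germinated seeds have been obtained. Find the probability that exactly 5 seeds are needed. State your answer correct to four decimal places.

0.3277

Y = trial on which the fourth success occurs; negative binomial, r=4, p=0.80.
P(Y=5) = C(4,3) · p^4 · (1−p)^1
= 4 · 0.4096 · 0.2 = 0.327680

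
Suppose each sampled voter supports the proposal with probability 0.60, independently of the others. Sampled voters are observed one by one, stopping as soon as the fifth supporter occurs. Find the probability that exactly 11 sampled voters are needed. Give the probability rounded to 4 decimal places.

Y = trial on which the fifth success occurs; negative binomial, r=5, p=0.60.
P(Y=11) = C(10,4) · p^5 · (1−p)^6
= 210 · 0.07776 · 0.004096 = 0.066886

0.0669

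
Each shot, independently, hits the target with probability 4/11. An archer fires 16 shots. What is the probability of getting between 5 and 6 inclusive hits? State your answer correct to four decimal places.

X ~ Binomial(16, 0.363636); P(5 ≤ X ≤ 6) = Σ C(16,k) p^k (1−p)^(16−k) over k:
  k=5: C(16,5)·0.363636^5·0.636364^11 = 0.192477
  k=6: C(16,6)·0.363636^6·0.636364^10 = 0.201642
Total = 0.394119

0.3941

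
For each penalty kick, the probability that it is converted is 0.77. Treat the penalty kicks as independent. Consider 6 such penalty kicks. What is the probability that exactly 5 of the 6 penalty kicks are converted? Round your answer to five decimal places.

0.37354

X ~ Binomial(n=6, p=0.77).
P(X=5) = C(6,5) · p^5 · (1−p)^1
= 6 · 0.27068 · 0.23 = 0.3735362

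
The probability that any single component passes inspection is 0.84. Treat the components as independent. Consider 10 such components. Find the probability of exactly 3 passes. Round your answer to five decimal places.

0.00019

X ~ Binomial(n=10, p=0.84).
P(X=3) = C(10,3) · p^3 · (1−p)^7
= 120 · 0.5927 · 2.6844e-06 = 0.0001909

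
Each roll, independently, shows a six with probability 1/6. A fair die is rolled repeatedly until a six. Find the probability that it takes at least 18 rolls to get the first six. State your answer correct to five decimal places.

Y = number of rolls to the first success; geometric, p = 0.166667.
P(Y > 17) = P(first 17 all fail) = (1−p)^17 = 0.0450732

0.04507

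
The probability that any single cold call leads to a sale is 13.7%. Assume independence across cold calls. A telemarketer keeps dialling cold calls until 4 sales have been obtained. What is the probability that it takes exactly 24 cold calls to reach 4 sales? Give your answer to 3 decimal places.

0.033

Y = trial on which the fourth success occurs; negative binomial, r=4, p=0.137.
P(Y=24) = C(23,3) · p^4 · (1−p)^20
= 1771 · 0.00035228 · 0.052507 = 0.03276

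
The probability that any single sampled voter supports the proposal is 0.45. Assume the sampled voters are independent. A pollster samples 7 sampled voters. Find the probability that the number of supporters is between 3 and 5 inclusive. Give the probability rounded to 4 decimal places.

X ~ Binomial(7, 0.45); P(3 ≤ X ≤ 5) = Σ C(7,k) p^k (1−p)^(7−k) over k:
  k=3: C(7,3)·0.45^3·0.55^4 = 0.291848
  k=4: C(7,4)·0.45^4·0.55^3 = 0.238785
  k=5: C(7,5)·0.45^5·0.55^2 = 0.117221
Total = 0.647854

0.6479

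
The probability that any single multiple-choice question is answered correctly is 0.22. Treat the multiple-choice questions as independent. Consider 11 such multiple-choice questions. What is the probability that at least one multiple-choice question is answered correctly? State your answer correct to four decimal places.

0.9350

P(at least one) = 1 − P(none) = 1 − (1 − 0.22)^11
= 1 − 0.065019 = 0.934981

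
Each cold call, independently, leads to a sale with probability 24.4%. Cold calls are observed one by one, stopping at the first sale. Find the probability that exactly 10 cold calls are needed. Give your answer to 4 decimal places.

Geometric (trials to first success), p = 0.244.
P(Y = 10) = (1−p)^9 · p = 0.080667 · 0.244 = 0.019683

0.0197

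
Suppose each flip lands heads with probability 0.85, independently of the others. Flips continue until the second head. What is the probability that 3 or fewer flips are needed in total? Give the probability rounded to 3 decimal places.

0.939

Finishing within 3 flips ⇔ at least 2 successes in the first 3. With X ~ Binomial(3, 0.85), P(Y ≤ 3) = 1 − P(X ≤ 1).
  k=0: C(3,0)·0.85^0·0.15^3 = 0.00337
  k=1: C(3,1)·0.85^1·0.15^2 = 0.05738
1 − 0.06075 = 0.93925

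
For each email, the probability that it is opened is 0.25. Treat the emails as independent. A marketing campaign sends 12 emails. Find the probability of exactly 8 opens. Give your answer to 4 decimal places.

X ~ Binomial(n=12, p=0.25).
P(X=8) = C(12,8) · p^8 · (1−p)^4
= 495 · 1.5259e-05 · 0.31641 = 0.002390

0.0024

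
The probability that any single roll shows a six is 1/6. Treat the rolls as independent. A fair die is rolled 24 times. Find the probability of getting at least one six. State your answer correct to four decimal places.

0.9874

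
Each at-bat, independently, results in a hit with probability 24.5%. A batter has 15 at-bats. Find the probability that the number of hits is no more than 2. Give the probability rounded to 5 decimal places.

0.24987

X ~ Binomial(15, 0.245); P(X ≤ 2) = Σ C(15,k) p^k (1−p)^(15−k) over k:
  k=0: C(15,0)·0.245^0·0.755^15 = 0.0147640
  k=1: C(15,1)·0.245^1·0.755^14 = 0.0718645
  k=2: C(15,2)·0.245^2·0.755^13 = 0.1632420
Total = 0.2498705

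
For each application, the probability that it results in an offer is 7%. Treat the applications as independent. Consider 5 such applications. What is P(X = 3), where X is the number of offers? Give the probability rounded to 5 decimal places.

X ~ Binomial(n=5, p=0.07).
P(X=3) = C(5,3) · p^3 · (1−p)^2
= 10 · 0.000343 · 0.8649 = 0.0029666

0.00297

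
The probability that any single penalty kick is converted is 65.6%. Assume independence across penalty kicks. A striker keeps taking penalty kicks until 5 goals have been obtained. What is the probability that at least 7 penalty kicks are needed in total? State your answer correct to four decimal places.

0.6696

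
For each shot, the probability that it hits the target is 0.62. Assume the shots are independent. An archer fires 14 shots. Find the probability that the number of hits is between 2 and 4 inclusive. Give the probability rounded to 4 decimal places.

X ~ Binomial(14, 0.62); P(2 ≤ X ≤ 4) = Σ C(14,k) p^k (1−p)^(14−k) over k:
  k=2: C(14,2)·0.62^2·0.38^12 = 0.000317
  k=3: C(14,3)·0.62^3·0.38^11 = 0.002070
  k=4: C(14,4)·0.62^4·0.38^10 = 0.009286
Total = 0.011673

0.0117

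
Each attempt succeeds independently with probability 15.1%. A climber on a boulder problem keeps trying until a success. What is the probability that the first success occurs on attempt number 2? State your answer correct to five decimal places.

Geometric (trials to first success), p = 0.151.
P(Y = 2) = (1−p)^1 · p = 0.849 · 0.151 = 0.1281990

0.12820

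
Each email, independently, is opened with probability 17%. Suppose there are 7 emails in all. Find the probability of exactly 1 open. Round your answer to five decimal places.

0.38906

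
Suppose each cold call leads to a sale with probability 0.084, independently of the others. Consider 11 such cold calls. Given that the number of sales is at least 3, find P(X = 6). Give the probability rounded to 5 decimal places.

X ~ Binomial(11, 0.084). Want P(X=6 | X≥3) = P(X=6) / P(X≥3).
P(X=6) = C(11,6)·0.084^6·0.916^5 = 0.0001047
P(X≥3) = 1 − 0.3809344 − 0.3842614 − 0.1761897 = 0.0586145
Ratio = 0.0001047 / 0.0586145 = 0.0017856

0.00179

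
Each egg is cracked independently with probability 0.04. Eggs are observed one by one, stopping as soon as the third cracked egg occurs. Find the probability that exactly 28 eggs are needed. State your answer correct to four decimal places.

0.0081

Y = trial on which the third success occurs; negative binomial, r=3, p=0.04.
P(Y=28) = C(27,2) · p^3 · (1−p)^25
= 351 · 6.4e-05 · 0.3604 = 0.008096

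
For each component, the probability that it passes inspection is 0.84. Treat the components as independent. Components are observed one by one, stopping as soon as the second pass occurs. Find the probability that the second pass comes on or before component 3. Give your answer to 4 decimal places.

Finishing within 3 components ⇔ at least 2 successes in the first 3. With X ~ Binomial(3, 0.84), P(Y ≤ 3) = 1 − P(X ≤ 1).
  k=0: C(3,0)·0.84^0·0.16^3 = 0.004096
  k=1: C(3,1)·0.84^1·0.16^2 = 0.064512
1 − 0.068608 = 0.931392

0.9314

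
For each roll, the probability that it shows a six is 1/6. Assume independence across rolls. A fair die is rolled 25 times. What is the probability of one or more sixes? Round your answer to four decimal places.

P(at least one) = 1 − P(none) = 1 − (1 − 0.166667)^25
= 1 − 0.010483 = 0.989517

0.9895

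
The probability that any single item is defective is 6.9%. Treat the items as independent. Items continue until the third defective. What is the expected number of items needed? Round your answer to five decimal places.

43.47826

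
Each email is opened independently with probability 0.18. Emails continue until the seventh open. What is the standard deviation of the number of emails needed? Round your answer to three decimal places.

13.310

Y = total emails until the seventh success; negative binomial with r=7, p=0.18.
SD(Y) = √[r(1−p)/p²] = √(177.16049) = 13.31017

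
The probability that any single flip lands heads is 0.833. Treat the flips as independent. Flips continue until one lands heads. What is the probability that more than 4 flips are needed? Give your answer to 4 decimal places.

Y = number of flips to the first success; geometric, p = 0.833.
P(Y > 4) = P(first 4 all fail) = (1−p)^4 = 0.000778

0.0008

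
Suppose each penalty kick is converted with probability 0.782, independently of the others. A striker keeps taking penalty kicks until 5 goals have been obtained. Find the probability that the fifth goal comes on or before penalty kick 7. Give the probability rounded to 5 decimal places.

Finishing within 7 penalty kicks ⇔ at least 5 successes in the first 7. With X ~ Binomial(7, 0.782), P(Y ≤ 7) = 1 − P(X ≤ 4).
  k=0: C(7,0)·0.782^0·0.218^7 = 0.0000234
  k=1: C(7,1)·0.782^1·0.218^6 = 0.0005875
  k=2: C(7,2)·0.782^2·0.218^5 = 0.0063229
  k=3: C(7,3)·0.782^3·0.218^4 = 0.0378020
  k=4: C(7,4)·0.782^4·0.218^3 = 0.1356015
1 − 0.1803373 = 0.8196627

0.81966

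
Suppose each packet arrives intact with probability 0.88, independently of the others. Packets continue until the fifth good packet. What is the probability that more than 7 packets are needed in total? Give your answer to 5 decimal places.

0.04164

Needing more than 7 packets ⇔ fewer than 5 successes in the first 7. With X ~ Binomial(7, 0.88), P(Y > 7) = P(X ≤ 4).
  k=0: C(7,0)·0.88^0·0.12^7 = 0.0000004
  k=1: C(7,1)·0.88^1·0.12^6 = 0.0000184
  k=2: C(7,2)·0.88^2·0.12^5 = 0.0004047
  k=3: C(7,3)·0.88^3·0.12^4 = 0.0049459
  k=4: C(7,4)·0.88^4·0.12^3 = 0.0362696
P(X ≤ 4) = 0.0416388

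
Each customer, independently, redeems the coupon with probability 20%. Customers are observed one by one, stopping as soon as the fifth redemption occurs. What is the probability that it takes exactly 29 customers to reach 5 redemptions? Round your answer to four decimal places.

Y = trial on which the fifth success occurs; negative binomial, r=5, p=0.20.
P(Y=29) = C(28,4) · p^5 · (1−p)^24
= 20475 · 0.00032 · 0.0047224 = 0.030941

0.0309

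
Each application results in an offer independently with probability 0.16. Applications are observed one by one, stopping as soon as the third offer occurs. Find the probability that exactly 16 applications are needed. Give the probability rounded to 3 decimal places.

0.045

Y = trial on which the third success occurs; negative binomial, r=3, p=0.16.
P(Y=16) = C(15,2) · p^3 · (1−p)^13
= 105 · 0.004096 · 0.10366 = 0.04458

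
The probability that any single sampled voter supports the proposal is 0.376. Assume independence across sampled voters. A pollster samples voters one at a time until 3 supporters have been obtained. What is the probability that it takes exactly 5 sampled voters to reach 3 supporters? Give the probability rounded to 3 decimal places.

Y = trial on which the third success occurs; negative binomial, r=3, p=0.376.
P(Y=5) = C(4,2) · p^3 · (1−p)^2
= 6 · 0.053157 · 0.38938 = 0.12419

0.124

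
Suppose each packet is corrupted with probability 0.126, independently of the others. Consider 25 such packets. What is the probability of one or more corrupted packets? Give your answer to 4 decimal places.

0.9655

P(at least one) = 1 − P(none) = 1 − (1 − 0.126)^25
= 1 − 0.034497 = 0.965503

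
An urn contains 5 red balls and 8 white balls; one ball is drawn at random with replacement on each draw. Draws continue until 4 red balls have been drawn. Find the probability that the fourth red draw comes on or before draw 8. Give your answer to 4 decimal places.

0.3705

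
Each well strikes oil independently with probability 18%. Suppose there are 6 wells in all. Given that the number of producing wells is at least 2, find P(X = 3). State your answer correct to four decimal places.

X ~ Binomial(6, 0.18). Want P(X=3 | X≥2) = P(X=3) / P(X≥2).
P(X=3) = C(6,3)·0.18^3·0.82^3 = 0.064312
P(X≥2) = 1 − 0.304007 − 0.400399 = 0.295594
Ratio = 0.064312 / 0.295594 = 0.217567

0.2176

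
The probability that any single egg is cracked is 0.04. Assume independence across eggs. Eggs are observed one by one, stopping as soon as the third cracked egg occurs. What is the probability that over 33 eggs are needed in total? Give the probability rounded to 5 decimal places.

0.85579

Needing more than 33 eggs ⇔ fewer than 3 successes in the first 33. With X ~ Binomial(33, 0.04), P(Y > 33) = P(X ≤ 2).
  k=0: C(33,0)·0.04^0·0.96^33 = 0.2599864
  k=1: C(33,1)·0.04^1·0.96^32 = 0.3574813
  k=2: C(33,2)·0.04^2·0.96^31 = 0.2383209
P(X ≤ 2) = 0.8557887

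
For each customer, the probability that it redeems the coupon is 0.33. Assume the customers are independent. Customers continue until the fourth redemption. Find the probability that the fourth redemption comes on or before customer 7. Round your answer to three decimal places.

0.168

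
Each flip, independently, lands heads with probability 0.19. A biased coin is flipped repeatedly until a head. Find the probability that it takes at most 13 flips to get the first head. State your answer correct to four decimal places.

Y = number of flips to the first success; geometric, p = 0.19.
P(Y ≤ 13) = 1 − (1−p)^13 = 1 − 0.064611 = 0.935389

0.9354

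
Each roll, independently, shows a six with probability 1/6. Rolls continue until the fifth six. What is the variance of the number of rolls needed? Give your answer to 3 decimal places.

Y = total rolls until the fifth success; negative binomial with r=5, p=0.166667.
Var(Y) = r(1−p)/p² = 5·0.833333 / 0.166667² = 150.00000

150.000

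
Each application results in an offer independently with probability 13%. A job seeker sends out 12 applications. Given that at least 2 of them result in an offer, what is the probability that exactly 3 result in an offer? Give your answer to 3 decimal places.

X ~ Binomial(12, 0.13). Want P(X=3 | X≥2) = P(X=3) / P(X≥2).
P(X=3) = C(12,3)·0.13^3·0.87^9 = 0.13801
P(X≥2) = 1 − 0.18803 − 0.33716 = 0.47481
Ratio = 0.13801 / 0.47481 = 0.29068

0.291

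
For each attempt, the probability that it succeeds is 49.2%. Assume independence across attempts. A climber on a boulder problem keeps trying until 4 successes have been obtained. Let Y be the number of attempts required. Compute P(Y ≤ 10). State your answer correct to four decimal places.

Finishing within 10 attempts ⇔ at least 4 successes in the first 10. With X ~ Binomial(10, 0.492), P(Y ≤ 10) = 1 − P(X ≤ 3).
  k=0: C(10,0)·0.492^0·0.508^10 = 0.001145
  k=1: C(10,1)·0.492^1·0.508^9 = 0.011085
  k=2: C(10,2)·0.492^2·0.508^8 = 0.048312
  k=3: C(10,3)·0.492^3·0.508^7 = 0.124774
1 − 0.185315 = 0.814685

0.8147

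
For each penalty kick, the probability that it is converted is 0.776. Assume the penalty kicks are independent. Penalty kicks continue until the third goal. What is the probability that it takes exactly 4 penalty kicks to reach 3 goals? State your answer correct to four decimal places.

0.3140

Y = trial on which the third success occurs; negative binomial, r=3, p=0.776.
P(Y=4) = C(3,2) · p^3 · (1−p)^1
= 3 · 0.46729 · 0.224 = 0.314018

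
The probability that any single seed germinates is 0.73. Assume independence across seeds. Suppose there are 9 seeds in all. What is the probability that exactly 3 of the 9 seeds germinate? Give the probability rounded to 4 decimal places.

0.0127

X ~ Binomial(n=9, p=0.73).
P(X=3) = C(9,3) · p^3 · (1−p)^6
= 84 · 0.38902 · 0.00038742 = 0.012660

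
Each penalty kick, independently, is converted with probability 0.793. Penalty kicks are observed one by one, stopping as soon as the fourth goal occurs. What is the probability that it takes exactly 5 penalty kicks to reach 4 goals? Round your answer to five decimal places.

0.32743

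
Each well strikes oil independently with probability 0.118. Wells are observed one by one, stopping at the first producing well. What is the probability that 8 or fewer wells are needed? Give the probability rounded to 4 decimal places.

0.6338

Y = number of wells to the first success; geometric, p = 0.118.
P(Y ≤ 8) = 1 − (1−p)^8 = 1 − 0.366226 = 0.633774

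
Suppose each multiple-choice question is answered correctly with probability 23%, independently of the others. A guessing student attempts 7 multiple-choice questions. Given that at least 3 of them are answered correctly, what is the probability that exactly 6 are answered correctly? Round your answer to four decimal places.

0.0039

X ~ Binomial(7, 0.23). Want P(X=6 | X≥3) = P(X=6) / P(X≥3).
P(X=6) = C(7,6)·0.23^6·0.77^1 = 0.000798
P(X≥3) = 1 − 0.160485 − 0.335560 − 0.300697 = 0.203258
Ratio = 0.000798 / 0.203258 = 0.003926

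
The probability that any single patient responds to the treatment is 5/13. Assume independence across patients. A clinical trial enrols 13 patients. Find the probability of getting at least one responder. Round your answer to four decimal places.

0.9982

P(at least one) = 1 − P(none) = 1 − (1 − 0.384615)^13
= 1 − 0.001815 = 0.998185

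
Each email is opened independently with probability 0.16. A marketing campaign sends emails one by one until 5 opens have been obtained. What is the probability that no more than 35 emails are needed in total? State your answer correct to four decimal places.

0.6791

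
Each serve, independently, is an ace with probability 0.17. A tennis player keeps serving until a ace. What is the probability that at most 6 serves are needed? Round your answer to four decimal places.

Y = number of serves to the first success; geometric, p = 0.17.
P(Y ≤ 6) = 1 − (1−p)^6 = 1 − 0.326940 = 0.673060

0.6731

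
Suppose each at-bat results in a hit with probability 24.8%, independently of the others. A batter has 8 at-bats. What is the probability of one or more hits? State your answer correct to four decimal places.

P(at least one) = 1 − P(none) = 1 − (1 − 0.248)^8
= 1 − 0.102269 = 0.897731

0.8977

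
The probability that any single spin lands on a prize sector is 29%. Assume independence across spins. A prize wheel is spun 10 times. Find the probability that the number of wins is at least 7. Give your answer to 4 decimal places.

X ~ Binomial(10, 0.29); P(X ≥ 7) = Σ C(10,k) p^k (1−p)^(10−k) over k:
  k=7: C(10,7)·0.29^7·0.71^3 = 0.007409
  k=8: C(10,8)·0.29^8·0.71^2 = 0.001135
  k=9: C(10,9)·0.29^9·0.71^1 = 0.000103
  k=10: C(10,10)·0.29^10·0.71^0 = 0.000004
Total = 0.008651

0.0087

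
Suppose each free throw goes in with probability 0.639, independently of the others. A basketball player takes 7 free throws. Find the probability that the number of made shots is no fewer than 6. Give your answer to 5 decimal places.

X ~ Binomial(7, 0.639); P(X ≥ 6) = Σ C(7,k) p^k (1−p)^(7−k) over k:
  k=6: C(7,6)·0.639^6·0.361^1 = 0.1720325
  k=7: C(7,7)·0.639^7·0.361^0 = 0.0435017
Total = 0.2155341

0.21553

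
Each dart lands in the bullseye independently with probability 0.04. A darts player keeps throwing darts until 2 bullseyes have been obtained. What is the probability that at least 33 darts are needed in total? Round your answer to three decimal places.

0.632

Needing more than 32 darts ⇔ fewer than 2 successes in the first 32. With X ~ Binomial(32, 0.04), P(Y > 32) = P(X ≤ 1).
  k=0: C(32,0)·0.04^0·0.96^32 = 0.27082
  k=1: C(32,1)·0.04^1·0.96^31 = 0.36109
P(X ≤ 1) = 0.63191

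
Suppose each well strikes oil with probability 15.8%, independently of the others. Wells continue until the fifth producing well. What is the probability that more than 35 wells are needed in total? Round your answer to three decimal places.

0.332

Needing more than 35 wells ⇔ fewer than 5 successes in the first 35. With X ~ Binomial(35, 0.158), P(Y > 35) = P(X ≤ 4).
  k=0: C(35,0)·0.158^0·0.842^35 = 0.00243
  k=1: C(35,1)·0.158^1·0.842^34 = 0.01597
  k=2: C(35,2)·0.158^2·0.842^33 = 0.05095
  k=3: C(35,3)·0.158^3·0.842^32 = 0.10516
  k=4: C(35,4)·0.158^4·0.842^31 = 0.15787
P(X ≤ 4) = 0.33239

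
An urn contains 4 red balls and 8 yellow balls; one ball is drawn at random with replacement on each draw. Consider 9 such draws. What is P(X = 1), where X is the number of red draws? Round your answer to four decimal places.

X ~ Binomial(n=9, p=0.333333).
P(X=1) = C(9,1) · p^1 · (1−p)^8
= 9 · 0.33333 · 0.039018 = 0.117055

0.1171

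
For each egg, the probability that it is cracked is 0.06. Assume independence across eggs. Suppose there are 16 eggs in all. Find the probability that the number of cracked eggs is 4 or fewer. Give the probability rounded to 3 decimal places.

X ~ Binomial(16, 0.06); P(X ≤ 4) = Σ C(16,k) p^k (1−p)^(16−k) over k:
  k=0: C(16,0)·0.06^0·0.94^16 = 0.37157
  k=1: C(16,1)·0.06^1·0.94^15 = 0.37948
  k=2: C(16,2)·0.06^2·0.94^14 = 0.18167
  k=3: C(16,3)·0.06^3·0.94^13 = 0.05411
  k=4: C(16,4)·0.06^4·0.94^12 = 0.01123
Total = 0.99806

0.998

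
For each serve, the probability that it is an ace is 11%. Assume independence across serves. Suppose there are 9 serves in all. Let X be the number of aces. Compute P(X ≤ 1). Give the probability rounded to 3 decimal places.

0.740

X ~ Binomial(9, 0.11); P(X ≤ 1) = Σ C(9,k) p^k (1−p)^(9−k) over k:
  k=0: C(9,0)·0.11^0·0.89^9 = 0.35036
  k=1: C(9,1)·0.11^1·0.89^8 = 0.38972
Total = 0.74008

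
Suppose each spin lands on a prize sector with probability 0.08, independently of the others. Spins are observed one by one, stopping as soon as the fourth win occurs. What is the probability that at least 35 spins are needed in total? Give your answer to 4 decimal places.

Needing more than 34 spins ⇔ fewer than 4 successes in the first 34. With X ~ Binomial(34, 0.08), P(Y > 34) = P(X ≤ 3).
  k=0: C(34,0)·0.08^0·0.92^34 = 0.058720
  k=1: C(34,1)·0.08^1·0.92^33 = 0.173607
  k=2: C(34,2)·0.08^2·0.92^32 = 0.249088
  k=3: C(34,3)·0.08^3·0.92^31 = 0.231038
P(X ≤ 3) = 0.712454

0.7125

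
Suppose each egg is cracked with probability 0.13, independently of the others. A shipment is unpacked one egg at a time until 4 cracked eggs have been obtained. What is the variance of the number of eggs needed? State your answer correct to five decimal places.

205.91716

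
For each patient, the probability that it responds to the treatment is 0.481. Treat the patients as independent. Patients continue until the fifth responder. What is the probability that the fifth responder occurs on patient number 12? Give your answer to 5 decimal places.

Y = trial on which the fifth success occurs; negative binomial, r=5, p=0.481.
P(Y=12) = C(11,4) · p^5 · (1−p)^7
= 330 · 0.025747 · 0.010143 = 0.0861809

0.08618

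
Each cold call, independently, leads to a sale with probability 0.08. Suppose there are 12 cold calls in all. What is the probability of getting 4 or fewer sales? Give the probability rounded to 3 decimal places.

0.998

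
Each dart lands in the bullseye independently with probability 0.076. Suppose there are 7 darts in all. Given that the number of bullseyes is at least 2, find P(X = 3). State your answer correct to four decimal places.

0.1193

X ~ Binomial(7, 0.076). Want P(X=3 | X≥2) = P(X=3) / P(X≥2).
P(X=3) = C(7,3)·0.076^3·0.924^4 = 0.011199
P(X≥2) = 1 − 0.575048 − 0.331088 = 0.093864
Ratio = 0.011199 / 0.093864 = 0.119315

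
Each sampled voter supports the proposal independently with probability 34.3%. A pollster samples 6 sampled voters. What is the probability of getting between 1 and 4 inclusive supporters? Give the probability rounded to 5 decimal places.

0.89923

X ~ Binomial(6, 0.343); P(1 ≤ X ≤ 4) = Σ C(6,k) p^k (1−p)^(6−k) over k:
  k=1: C(6,1)·0.343^1·0.657^5 = 0.2519256
  k=2: C(6,2)·0.343^2·0.657^4 = 0.3288069
  k=3: C(6,3)·0.343^3·0.657^3 = 0.2288803
  k=4: C(6,4)·0.343^4·0.657^2 = 0.0896187
Total = 0.8992315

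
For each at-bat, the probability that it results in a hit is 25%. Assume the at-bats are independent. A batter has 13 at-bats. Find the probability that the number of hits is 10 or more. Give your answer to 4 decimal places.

X ~ Binomial(13, 0.25); P(X ≥ 10) = Σ C(13,k) p^k (1−p)^(13−k) over k:
  k=10: C(13,10)·0.25^10·0.75^3 = 0.000115
  k=11: C(13,11)·0.25^11·0.75^2 = 0.000010
  k=12: C(13,12)·0.25^12·0.75^1 = 0.000001
  k=13: C(13,13)·0.25^13·0.75^0 = 0.000000
Total = 0.000126

0.0001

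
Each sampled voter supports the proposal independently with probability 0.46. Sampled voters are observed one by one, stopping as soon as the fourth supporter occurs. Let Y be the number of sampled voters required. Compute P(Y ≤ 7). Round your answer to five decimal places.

0.41306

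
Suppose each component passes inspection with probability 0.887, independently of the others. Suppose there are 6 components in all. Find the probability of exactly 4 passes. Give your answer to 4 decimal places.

0.1186

X ~ Binomial(n=6, p=0.887).
P(X=4) = C(6,4) · p^4 · (1−p)^2
= 15 · 0.61901 · 0.012769 = 0.118561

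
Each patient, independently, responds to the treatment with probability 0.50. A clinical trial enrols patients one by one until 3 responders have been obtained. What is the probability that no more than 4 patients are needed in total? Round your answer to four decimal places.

0.3125

Finishing within 4 patients ⇔ at least 3 successes in the first 4. With X ~ Binomial(4, 0.50), P(Y ≤ 4) = 1 − P(X ≤ 2).
  k=0: C(4,0)·0.50^0·0.50^4 = 0.062500
  k=1: C(4,1)·0.50^1·0.50^3 = 0.250000
  k=2: C(4,2)·0.50^2·0.50^2 = 0.375000
1 − 0.687500 = 0.312500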